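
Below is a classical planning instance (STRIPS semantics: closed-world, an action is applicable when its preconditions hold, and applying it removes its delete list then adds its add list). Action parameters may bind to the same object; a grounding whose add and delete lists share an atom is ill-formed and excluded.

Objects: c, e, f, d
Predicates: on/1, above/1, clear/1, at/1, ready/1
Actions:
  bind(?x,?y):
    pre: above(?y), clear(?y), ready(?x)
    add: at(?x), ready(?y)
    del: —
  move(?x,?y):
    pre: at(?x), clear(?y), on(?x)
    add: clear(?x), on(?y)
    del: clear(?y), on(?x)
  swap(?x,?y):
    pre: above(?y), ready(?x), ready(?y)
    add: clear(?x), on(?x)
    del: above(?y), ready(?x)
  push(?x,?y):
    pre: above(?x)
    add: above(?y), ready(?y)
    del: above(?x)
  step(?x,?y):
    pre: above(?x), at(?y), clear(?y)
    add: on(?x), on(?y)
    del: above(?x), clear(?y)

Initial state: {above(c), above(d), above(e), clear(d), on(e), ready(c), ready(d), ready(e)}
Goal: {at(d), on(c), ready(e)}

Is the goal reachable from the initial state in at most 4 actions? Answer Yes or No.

1. bind(d,d)  →  {above(c), above(d), above(e), at(d), clear(d), on(e), ready(c), ready(d), ready(e)}
2. swap(c,c)  →  {above(d), above(e), at(d), clear(c), clear(d), on(c), on(e), ready(d), ready(e)}
optimal plan length = 2; 2 ≤ 4

Yes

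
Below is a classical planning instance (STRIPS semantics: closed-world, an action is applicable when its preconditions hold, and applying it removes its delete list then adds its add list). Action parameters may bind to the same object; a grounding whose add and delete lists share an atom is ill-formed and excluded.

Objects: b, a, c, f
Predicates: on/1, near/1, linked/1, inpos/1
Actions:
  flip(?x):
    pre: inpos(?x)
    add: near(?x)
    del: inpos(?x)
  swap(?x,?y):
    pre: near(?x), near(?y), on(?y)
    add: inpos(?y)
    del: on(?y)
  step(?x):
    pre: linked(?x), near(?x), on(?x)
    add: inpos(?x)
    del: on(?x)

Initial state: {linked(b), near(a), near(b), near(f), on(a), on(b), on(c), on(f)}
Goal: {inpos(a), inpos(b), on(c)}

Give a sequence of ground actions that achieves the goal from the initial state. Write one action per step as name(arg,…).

1. swap(b,b)  →  {inpos(b), linked(b), near(a), near(b), near(f), on(a), on(c), on(f)}
2. swap(b,a)  →  {inpos(a), inpos(b), linked(b), near(a), near(b), near(f), on(c), on(f)}

swap(b,b); swap(b,a)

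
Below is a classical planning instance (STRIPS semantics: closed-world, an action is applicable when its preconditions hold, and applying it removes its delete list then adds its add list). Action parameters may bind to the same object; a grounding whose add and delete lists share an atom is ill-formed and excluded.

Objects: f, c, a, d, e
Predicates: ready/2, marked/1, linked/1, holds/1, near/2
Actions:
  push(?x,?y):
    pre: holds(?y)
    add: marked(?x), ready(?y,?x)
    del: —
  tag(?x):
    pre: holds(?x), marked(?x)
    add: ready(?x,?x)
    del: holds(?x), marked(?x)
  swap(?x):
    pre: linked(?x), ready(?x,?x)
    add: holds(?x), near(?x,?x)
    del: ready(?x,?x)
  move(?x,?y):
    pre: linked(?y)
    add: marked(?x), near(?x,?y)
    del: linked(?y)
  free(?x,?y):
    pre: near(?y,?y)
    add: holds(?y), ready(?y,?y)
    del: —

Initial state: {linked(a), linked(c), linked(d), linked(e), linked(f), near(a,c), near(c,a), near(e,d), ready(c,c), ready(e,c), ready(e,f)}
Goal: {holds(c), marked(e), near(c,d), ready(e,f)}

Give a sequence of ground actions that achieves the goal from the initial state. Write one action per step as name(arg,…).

1. swap(c)  →  {holds(c), linked(a), linked(c), linked(d), linked(e), linked(f), near(a,c), near(c,a), near(c,c), near(e,d), ready(e,c), ready(e,f)}
2. push(e,c)  →  {holds(c), linked(a), linked(c), linked(d), linked(e), linked(f), marked(e), near(a,c), near(c,a), near(c,c), near(e,d), ready(c,e), ready(e,c), ready(e,f)}
3. move(c,d)  →  {holds(c), linked(a), linked(c), linked(e), linked(f), marked(c), marked(e), near(a,c), near(c,a), near(c,c), near(c,d), near(e,d), ready(c,e), ready(e,c), ready(e,f)}

swap(c); push(e,c); move(c,d)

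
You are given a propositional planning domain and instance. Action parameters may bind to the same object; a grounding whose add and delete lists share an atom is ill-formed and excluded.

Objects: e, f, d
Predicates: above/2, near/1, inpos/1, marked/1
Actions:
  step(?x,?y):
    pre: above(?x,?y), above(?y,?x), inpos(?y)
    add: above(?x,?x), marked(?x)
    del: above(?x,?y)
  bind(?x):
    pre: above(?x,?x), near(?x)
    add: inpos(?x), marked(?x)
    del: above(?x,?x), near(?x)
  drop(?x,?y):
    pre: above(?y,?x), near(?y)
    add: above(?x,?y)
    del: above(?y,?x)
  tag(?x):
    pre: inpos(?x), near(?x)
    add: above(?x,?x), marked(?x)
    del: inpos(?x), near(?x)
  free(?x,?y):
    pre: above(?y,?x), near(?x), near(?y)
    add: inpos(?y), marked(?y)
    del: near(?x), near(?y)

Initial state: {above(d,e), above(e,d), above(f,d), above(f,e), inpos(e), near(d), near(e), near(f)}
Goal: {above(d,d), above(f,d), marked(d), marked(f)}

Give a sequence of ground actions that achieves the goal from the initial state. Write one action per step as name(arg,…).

1. step(d,e)  →  {above(d,d), above(e,d), above(f,d), above(f,e), inpos(e), marked(d), near(d), near(e), near(f)}
2. free(e,f)  →  {above(d,d), above(e,d), above(f,d), above(f,e), inpos(e), inpos(f), marked(d), marked(f), near(d)}

step(d,e); free(e,f)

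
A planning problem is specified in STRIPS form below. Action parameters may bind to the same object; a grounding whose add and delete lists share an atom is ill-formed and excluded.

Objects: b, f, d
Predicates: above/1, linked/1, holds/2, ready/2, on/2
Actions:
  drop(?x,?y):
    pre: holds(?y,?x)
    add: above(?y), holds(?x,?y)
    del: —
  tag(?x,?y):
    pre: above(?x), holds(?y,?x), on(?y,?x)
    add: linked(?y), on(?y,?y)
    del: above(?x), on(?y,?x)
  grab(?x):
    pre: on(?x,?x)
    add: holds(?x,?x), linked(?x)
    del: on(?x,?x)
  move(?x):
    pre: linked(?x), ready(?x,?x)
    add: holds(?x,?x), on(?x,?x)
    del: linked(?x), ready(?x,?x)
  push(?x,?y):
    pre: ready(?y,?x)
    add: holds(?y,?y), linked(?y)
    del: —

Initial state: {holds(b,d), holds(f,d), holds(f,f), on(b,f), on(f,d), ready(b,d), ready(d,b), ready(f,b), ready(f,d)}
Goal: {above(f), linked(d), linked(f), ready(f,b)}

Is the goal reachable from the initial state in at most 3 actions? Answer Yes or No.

1. drop(f,f)  →  {above(f), holds(b,d), holds(f,d), holds(f,f), on(b,f), on(f,d), ready(b,d), ready(d,b), ready(f,b), ready(f,d)}
2. push(b,f)  →  {above(f), holds(b,d), holds(f,d), holds(f,f), linked(f), on(b,f), on(f,d), ready(b,d), ready(d,b), ready(f,b), ready(f,d)}
3. push(b,d)  →  {above(f), holds(b,d), holds(d,d), holds(f,d), holds(f,f), linked(d), linked(f), on(b,f), on(f,d), ready(b,d), ready(d,b), ready(f,b), ready(f,d)}
optimal plan length = 3; 3 ≤ 3

Yes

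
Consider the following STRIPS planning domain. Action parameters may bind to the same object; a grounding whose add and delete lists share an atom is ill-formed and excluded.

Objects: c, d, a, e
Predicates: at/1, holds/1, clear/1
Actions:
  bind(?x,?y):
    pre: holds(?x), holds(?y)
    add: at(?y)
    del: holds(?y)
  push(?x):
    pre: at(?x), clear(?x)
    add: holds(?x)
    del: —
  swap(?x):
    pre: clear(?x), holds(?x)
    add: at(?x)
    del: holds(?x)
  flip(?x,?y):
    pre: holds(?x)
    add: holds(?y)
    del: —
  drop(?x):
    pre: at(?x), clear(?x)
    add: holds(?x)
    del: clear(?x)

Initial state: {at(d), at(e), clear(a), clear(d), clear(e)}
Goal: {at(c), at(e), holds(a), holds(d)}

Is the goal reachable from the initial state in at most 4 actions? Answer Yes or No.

1. push(d)  →  {at(d), at(e), clear(a), clear(d), clear(e), holds(d)}
2. flip(d,c)  →  {at(d), at(e), clear(a), clear(d), clear(e), holds(c), holds(d)}
3. bind(c,c)  →  {at(c), at(d), at(e), clear(a), clear(d), clear(e), holds(d)}
4. flip(d,a)  →  {at(c), at(d), at(e), clear(a), clear(d), clear(e), holds(a), holds(d)}
optimal plan length = 4; 4 ≤ 4

Yes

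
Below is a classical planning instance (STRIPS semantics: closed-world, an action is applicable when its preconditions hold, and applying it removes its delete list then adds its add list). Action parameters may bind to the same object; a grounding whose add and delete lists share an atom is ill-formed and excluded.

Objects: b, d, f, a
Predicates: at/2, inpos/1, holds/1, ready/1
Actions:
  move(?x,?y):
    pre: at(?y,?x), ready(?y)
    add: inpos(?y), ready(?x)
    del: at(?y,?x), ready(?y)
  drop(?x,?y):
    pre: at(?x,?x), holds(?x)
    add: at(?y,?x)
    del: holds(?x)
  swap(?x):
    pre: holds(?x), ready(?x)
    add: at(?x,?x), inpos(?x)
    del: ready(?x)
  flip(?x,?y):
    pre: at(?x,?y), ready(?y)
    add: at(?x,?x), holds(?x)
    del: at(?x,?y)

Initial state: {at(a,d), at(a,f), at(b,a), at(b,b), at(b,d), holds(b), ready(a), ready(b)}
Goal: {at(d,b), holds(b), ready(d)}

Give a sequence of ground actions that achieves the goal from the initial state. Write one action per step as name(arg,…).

move(d,b); drop(b,d); flip(b,a)

1. move(d,b)  →  {at(a,d), at(a,f), at(b,a), at(b,b), holds(b), inpos(b), ready(a), ready(d)}
2. drop(b,d)  →  {at(a,d), at(a,f), at(b,a), at(b,b), at(d,b), inpos(b), ready(a), ready(d)}
3. flip(b,a)  →  {at(a,d), at(a,f), at(b,b), at(d,b), holds(b), inpos(b), ready(a), ready(d)}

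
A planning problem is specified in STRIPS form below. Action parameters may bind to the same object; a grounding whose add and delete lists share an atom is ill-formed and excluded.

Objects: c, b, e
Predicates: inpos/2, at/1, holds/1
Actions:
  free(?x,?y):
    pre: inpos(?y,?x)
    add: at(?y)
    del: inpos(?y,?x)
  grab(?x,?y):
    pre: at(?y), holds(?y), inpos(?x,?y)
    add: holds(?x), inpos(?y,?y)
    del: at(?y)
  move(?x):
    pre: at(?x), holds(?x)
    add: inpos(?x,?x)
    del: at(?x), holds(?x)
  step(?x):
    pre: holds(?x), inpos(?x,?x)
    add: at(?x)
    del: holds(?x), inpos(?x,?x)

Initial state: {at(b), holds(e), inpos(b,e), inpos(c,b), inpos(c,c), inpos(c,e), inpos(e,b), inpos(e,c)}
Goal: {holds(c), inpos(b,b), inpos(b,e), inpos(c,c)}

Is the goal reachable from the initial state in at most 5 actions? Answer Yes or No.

Yes

1. free(c,e)  →  {at(b), at(e), holds(e), inpos(b,e), inpos(c,b), inpos(c,c), inpos(c,e), inpos(e,b)}
2. grab(b,e)  →  {at(b), holds(b), holds(e), inpos(b,e), inpos(c,b), inpos(c,c), inpos(c,e), inpos(e,b), inpos(e,e)}
3. grab(c,b)  →  {holds(b), holds(c), holds(e), inpos(b,b), inpos(b,e), inpos(c,b), inpos(c,c), inpos(c,e), inpos(e,b), inpos(e,e)}
optimal plan length = 3; 3 ≤ 5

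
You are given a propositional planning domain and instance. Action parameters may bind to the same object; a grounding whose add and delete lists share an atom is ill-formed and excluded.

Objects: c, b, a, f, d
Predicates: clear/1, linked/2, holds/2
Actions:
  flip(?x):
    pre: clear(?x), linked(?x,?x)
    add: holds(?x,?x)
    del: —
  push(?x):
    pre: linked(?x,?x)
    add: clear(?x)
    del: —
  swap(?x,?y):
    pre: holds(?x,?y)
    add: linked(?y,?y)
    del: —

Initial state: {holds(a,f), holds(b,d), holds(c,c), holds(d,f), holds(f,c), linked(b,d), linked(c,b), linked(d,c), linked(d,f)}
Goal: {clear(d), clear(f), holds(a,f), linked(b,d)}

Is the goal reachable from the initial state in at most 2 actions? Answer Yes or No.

No

1. swap(b,d)  →  {holds(a,f), holds(b,d), holds(c,c), holds(d,f), holds(f,c), linked(b,d), linked(c,b), linked(d,c), linked(d,d), linked(d,f)}
2. push(d)  →  {clear(d), holds(a,f), holds(b,d), holds(c,c), holds(d,f), holds(f,c), linked(b,d), linked(c,b), linked(d,c), linked(d,d), linked(d,f)}
3. swap(a,f)  →  {clear(d), holds(a,f), holds(b,d), holds(c,c), holds(d,f), holds(f,c), linked(b,d), linked(c,b), linked(d,c), linked(d,d), linked(d,f), linked(f,f)}
4. push(f)  →  {clear(d), clear(f), holds(a,f), holds(b,d), holds(c,c), holds(d,f), holds(f,c), linked(b,d), linked(c,b), linked(d,c), linked(d,d), linked(d,f), linked(f,f)}
optimal plan length = 4; 4 > 2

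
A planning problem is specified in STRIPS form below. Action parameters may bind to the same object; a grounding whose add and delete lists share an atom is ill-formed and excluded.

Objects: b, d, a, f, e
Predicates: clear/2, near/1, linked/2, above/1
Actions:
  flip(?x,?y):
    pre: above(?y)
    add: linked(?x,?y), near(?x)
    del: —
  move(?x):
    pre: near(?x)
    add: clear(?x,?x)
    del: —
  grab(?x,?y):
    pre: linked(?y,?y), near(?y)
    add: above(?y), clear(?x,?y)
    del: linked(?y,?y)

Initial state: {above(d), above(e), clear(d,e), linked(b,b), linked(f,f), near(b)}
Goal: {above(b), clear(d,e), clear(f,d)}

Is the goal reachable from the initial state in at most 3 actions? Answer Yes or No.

1. flip(d,d)  →  {above(d), above(e), clear(d,e), linked(b,b), linked(d,d), linked(f,f), near(b), near(d)}
2. grab(b,b)  →  {above(b), above(d), above(e), clear(b,b), clear(d,e), linked(d,d), linked(f,f), near(b), near(d)}
3. grab(f,d)  →  {above(b), above(d), above(e), clear(b,b), clear(d,e), clear(f,d), linked(f,f), near(b), near(d)}
optimal plan length = 3; 3 ≤ 3

Yes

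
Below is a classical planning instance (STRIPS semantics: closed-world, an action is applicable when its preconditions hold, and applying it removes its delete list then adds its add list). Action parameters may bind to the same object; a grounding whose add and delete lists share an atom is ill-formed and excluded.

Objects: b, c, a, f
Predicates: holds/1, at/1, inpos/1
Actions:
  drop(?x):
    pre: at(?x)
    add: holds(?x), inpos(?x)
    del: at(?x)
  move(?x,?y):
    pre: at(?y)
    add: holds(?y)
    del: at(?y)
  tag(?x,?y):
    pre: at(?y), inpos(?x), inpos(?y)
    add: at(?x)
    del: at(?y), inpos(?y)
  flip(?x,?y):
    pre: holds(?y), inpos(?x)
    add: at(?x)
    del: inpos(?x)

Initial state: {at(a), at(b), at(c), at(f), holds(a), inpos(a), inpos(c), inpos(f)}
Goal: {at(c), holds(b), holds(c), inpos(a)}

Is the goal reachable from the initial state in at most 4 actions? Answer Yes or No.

Yes

1. drop(b)  →  {at(a), at(c), at(f), holds(a), holds(b), inpos(a), inpos(b), inpos(c), inpos(f)}
2. drop(c)  →  {at(a), at(f), holds(a), holds(b), holds(c), inpos(a), inpos(b), inpos(c), inpos(f)}
3. tag(c,f)  →  {at(a), at(c), holds(a), holds(b), holds(c), inpos(a), inpos(b), inpos(c)}
optimal plan length = 3; 3 ≤ 4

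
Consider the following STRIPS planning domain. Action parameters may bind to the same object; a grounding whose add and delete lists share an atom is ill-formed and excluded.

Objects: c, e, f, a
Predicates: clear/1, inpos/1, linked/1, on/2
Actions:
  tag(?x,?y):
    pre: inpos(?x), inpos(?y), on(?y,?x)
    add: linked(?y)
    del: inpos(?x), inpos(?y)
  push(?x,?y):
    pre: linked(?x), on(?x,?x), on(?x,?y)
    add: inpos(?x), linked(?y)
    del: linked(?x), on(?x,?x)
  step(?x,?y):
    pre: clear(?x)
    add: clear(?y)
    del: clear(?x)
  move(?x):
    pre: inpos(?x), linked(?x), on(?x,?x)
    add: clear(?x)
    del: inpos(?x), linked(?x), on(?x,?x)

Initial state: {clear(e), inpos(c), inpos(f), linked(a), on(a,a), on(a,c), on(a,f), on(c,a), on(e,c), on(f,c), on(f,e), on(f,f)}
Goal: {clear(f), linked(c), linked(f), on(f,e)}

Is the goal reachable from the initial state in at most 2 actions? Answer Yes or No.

1. tag(c,f)  →  {clear(e), linked(a), linked(f), on(a,a), on(a,c), on(a,f), on(c,a), on(e,c), on(f,c), on(f,e), on(f,f)}
2. push(a,c)  →  {clear(e), inpos(a), linked(c), linked(f), on(a,c), on(a,f), on(c,a), on(e,c), on(f,c), on(f,e), on(f,f)}
3. step(e,f)  →  {clear(f), inpos(a), linked(c), linked(f), on(a,c), on(a,f), on(c,a), on(e,c), on(f,c), on(f,e), on(f,f)}
optimal plan length = 3; 3 > 2

No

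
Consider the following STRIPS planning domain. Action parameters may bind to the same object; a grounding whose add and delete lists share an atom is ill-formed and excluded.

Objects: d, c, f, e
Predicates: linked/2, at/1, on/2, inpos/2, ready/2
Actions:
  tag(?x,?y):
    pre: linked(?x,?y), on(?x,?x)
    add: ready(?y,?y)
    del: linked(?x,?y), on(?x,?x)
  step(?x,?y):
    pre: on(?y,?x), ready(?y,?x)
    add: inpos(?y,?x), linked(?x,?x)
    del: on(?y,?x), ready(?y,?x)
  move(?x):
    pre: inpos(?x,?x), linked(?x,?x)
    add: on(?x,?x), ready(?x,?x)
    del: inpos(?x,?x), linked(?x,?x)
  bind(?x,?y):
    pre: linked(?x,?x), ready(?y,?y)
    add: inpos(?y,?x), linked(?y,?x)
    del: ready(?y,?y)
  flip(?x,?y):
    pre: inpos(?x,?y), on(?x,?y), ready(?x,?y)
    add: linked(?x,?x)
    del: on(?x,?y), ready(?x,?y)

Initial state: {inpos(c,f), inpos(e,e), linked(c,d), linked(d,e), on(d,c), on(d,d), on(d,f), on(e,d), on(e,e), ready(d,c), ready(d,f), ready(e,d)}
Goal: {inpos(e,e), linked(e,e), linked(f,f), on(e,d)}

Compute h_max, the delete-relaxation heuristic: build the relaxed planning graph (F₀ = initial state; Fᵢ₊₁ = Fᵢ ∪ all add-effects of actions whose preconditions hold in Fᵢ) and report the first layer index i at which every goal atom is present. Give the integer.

2

F0 = init (12 atoms)
F1 = F0 ∪ {inpos(d,c), inpos(d,f), inpos(e,d), linked(c,c), linked(d,d), linked(f,f), ready(e,e)}  (19 atoms)
F2 = F1 ∪ {inpos(e,c), inpos(e,f), linked(e,c), linked(e,d), linked(e,e), linked(e,f), ready(d,d)}  (26 atoms)
goal ⊆ F2  ⇒  h_max = 2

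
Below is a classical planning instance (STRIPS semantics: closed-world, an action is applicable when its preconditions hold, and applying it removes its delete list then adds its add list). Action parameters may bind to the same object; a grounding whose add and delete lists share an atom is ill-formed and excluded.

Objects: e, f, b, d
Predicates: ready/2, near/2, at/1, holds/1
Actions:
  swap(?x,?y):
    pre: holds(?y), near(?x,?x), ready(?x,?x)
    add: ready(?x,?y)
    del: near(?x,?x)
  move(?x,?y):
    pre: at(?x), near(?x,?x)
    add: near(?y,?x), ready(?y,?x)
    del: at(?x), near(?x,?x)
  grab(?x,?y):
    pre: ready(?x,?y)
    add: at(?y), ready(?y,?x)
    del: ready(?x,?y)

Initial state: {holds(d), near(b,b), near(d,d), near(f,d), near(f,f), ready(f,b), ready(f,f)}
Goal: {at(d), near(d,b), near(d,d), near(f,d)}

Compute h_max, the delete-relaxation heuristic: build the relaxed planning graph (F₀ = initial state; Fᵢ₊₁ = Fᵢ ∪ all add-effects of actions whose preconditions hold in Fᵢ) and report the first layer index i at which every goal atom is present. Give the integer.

F0 = init (7 atoms)
F1 = F0 ∪ {at(b), ready(b,f), ready(f,d)}  (10 atoms)
F2 = F1 ∪ {at(d), at(f), near(d,b), near(e,b), near(f,b), ready(d,b), ready(d,f), ready(e,b)}  (18 atoms)
goal ⊆ F2  ⇒  h_max = 2

2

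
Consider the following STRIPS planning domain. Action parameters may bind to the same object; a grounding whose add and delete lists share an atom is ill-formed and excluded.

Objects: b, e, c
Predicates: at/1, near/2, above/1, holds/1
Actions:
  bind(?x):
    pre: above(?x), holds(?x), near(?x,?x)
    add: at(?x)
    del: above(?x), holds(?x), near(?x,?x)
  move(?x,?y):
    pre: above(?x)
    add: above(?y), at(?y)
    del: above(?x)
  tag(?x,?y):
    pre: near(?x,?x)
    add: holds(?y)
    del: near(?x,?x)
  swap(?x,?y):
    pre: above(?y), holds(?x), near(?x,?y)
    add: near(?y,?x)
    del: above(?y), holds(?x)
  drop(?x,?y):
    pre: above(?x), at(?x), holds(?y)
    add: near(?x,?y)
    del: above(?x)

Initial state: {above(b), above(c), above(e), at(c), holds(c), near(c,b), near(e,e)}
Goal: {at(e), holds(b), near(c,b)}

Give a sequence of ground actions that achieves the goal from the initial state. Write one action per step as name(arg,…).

move(b,e); tag(e,b)

1. move(b,e)  →  {above(c), above(e), at(c), at(e), holds(c), near(c,b), near(e,e)}
2. tag(e,b)  →  {above(c), above(e), at(c), at(e), holds(b), holds(c), near(c,b)}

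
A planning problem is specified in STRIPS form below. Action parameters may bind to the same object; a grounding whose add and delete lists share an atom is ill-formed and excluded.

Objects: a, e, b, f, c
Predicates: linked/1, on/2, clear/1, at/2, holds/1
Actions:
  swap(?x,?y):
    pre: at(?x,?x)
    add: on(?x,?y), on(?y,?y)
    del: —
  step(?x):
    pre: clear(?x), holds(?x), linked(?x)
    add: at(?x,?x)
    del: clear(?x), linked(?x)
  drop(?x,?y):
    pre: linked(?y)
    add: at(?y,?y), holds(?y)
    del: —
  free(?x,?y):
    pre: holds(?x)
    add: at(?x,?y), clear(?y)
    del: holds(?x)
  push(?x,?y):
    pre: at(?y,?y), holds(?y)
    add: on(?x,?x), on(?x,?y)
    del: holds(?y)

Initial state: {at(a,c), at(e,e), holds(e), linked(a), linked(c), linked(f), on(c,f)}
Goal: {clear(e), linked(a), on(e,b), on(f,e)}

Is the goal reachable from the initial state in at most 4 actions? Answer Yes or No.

1. swap(e,b)  →  {at(a,c), at(e,e), holds(e), linked(a), linked(c), linked(f), on(b,b), on(c,f), on(e,b)}
2. drop(a,a)  →  {at(a,a), at(a,c), at(e,e), holds(a), holds(e), linked(a), linked(c), linked(f), on(b,b), on(c,f), on(e,b)}
3. free(a,e)  →  {at(a,a), at(a,c), at(a,e), at(e,e), clear(e), holds(e), linked(a), linked(c), linked(f), on(b,b), on(c,f), on(e,b)}
4. push(f,e)  →  {at(a,a), at(a,c), at(a,e), at(e,e), clear(e), linked(a), linked(c), linked(f), on(b,b), on(c,f), on(e,b), on(f,e), on(f,f)}
optimal plan length = 4; 4 ≤ 4

Yes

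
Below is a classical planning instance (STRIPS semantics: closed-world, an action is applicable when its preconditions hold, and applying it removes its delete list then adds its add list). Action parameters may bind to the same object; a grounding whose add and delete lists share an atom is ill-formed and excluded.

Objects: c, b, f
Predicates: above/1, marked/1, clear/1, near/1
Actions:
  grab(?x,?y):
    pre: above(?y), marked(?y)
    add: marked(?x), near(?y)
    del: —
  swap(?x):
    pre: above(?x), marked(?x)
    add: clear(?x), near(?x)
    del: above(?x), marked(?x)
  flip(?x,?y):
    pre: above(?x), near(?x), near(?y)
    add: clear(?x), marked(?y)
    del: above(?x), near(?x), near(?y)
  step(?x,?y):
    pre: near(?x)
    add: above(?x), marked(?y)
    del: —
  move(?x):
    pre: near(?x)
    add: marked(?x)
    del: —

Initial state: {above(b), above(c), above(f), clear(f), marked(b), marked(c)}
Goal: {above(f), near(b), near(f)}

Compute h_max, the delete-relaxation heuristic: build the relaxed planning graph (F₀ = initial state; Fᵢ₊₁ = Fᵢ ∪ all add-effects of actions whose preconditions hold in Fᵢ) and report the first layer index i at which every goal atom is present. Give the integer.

F0 = init (6 atoms)
F1 = F0 ∪ {clear(b), clear(c), marked(f), near(b), near(c)}  (11 atoms)
F2 = F1 ∪ {near(f)}  (12 atoms)
goal ⊆ F2  ⇒  h_max = 2

2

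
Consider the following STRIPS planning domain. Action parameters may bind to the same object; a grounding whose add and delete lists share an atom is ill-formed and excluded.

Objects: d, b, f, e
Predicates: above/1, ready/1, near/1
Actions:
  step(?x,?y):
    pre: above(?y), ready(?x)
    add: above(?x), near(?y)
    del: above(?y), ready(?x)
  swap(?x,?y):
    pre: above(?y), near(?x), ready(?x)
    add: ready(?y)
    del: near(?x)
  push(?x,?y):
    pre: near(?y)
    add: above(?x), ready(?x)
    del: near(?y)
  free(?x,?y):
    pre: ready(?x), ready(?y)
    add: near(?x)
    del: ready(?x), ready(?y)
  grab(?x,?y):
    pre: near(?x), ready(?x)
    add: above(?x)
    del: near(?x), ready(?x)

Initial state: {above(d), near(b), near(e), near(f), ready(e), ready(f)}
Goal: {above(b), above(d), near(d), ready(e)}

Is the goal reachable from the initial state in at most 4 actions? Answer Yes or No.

Yes

1. step(f,d)  →  {above(f), near(b), near(d), near(e), near(f), ready(e)}
2. push(d,b)  →  {above(d), above(f), near(d), near(e), near(f), ready(d), ready(e)}
3. push(b,f)  →  {above(b), above(d), above(f), near(d), near(e), ready(b), ready(d), ready(e)}
optimal plan length = 3; 3 ≤ 4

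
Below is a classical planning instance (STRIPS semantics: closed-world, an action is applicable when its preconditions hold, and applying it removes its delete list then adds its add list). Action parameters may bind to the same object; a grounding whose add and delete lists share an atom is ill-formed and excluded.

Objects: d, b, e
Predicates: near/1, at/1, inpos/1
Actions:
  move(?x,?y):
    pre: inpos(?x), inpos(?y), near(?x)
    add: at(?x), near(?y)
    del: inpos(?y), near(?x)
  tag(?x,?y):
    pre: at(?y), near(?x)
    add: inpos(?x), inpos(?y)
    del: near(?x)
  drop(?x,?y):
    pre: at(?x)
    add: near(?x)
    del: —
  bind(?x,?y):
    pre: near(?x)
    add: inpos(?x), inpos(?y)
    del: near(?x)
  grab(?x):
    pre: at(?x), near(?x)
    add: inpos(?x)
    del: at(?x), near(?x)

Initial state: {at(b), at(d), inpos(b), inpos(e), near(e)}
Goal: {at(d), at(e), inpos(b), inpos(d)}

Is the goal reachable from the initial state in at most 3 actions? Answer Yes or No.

Yes

1. move(e,b)  →  {at(b), at(d), at(e), inpos(e), near(b)}
2. tag(b,d)  →  {at(b), at(d), at(e), inpos(b), inpos(d), inpos(e)}
optimal plan length = 2; 2 ≤ 3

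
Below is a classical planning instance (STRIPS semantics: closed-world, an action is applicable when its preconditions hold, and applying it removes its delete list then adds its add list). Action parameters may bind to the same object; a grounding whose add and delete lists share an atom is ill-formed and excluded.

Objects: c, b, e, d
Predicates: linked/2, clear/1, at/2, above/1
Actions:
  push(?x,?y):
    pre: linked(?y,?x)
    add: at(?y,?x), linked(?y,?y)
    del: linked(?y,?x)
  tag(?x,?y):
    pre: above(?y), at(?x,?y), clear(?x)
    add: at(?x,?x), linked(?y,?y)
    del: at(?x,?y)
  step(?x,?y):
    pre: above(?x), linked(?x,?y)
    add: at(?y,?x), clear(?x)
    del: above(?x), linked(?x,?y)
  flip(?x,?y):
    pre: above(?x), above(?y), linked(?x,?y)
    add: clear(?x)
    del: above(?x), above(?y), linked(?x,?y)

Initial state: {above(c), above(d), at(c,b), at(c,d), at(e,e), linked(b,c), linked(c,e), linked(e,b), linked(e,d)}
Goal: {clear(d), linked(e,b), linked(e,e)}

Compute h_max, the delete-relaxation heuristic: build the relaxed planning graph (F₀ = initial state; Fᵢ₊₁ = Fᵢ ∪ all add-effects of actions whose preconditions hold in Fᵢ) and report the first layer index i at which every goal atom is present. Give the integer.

F0 = init (9 atoms)
F1 = F0 ∪ {at(b,c), at(c,e), at(e,b), at(e,c), at(e,d), clear(c), linked(b,b), linked(c,c), linked(e,e)}  (18 atoms)
F2 = F1 ∪ {at(c,c), linked(d,d)}  (20 atoms)
F3 = F2 ∪ {at(d,d), clear(d)}  (22 atoms)
goal ⊆ F3  ⇒  h_max = 3

3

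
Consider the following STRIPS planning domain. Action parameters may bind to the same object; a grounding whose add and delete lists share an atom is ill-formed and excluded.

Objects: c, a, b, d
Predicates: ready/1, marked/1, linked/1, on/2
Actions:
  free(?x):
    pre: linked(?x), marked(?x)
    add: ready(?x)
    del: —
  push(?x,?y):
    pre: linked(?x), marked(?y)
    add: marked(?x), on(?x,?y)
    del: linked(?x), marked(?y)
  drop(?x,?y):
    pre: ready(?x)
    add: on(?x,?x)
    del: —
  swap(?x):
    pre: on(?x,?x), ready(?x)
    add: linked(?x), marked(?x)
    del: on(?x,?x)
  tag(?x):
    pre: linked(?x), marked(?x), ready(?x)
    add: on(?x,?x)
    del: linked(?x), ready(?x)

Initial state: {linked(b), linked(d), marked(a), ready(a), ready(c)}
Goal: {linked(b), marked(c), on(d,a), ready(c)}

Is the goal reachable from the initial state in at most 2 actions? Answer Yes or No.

1. push(d,a)  →  {linked(b), marked(d), on(d,a), ready(a), ready(c)}
2. drop(c,c)  →  {linked(b), marked(d), on(c,c), on(d,a), ready(a), ready(c)}
3. swap(c)  →  {linked(b), linked(c), marked(c), marked(d), on(d,a), ready(a), ready(c)}
optimal plan length = 3; 3 > 2

No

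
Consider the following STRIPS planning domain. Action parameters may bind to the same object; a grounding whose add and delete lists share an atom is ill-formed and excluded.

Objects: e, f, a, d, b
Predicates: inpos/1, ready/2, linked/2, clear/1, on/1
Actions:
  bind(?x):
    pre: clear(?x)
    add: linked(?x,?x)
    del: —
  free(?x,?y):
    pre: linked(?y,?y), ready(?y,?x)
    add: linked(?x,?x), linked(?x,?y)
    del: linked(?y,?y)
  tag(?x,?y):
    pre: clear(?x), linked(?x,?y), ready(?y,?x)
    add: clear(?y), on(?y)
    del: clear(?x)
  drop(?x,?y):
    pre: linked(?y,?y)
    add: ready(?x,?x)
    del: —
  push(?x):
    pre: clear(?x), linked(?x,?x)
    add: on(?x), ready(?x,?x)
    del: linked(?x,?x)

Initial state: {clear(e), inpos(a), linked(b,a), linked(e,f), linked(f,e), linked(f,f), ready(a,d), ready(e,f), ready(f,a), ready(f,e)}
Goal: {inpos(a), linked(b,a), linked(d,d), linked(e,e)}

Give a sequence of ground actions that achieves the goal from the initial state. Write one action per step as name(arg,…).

1. bind(e)  →  {clear(e), inpos(a), linked(b,a), linked(e,e), linked(e,f), linked(f,e), linked(f,f), ready(a,d), ready(e,f), ready(f,a), ready(f,e)}
2. free(a,f)  →  {clear(e), inpos(a), linked(a,a), linked(a,f), linked(b,a), linked(e,e), linked(e,f), linked(f,e), ready(a,d), ready(e,f), ready(f,a), ready(f,e)}
3. free(d,a)  →  {clear(e), inpos(a), linked(a,f), linked(b,a), linked(d,a), linked(d,d), linked(e,e), linked(e,f), linked(f,e), ready(a,d), ready(e,f), ready(f,a), ready(f,e)}

bind(e); free(a,f); free(d,a)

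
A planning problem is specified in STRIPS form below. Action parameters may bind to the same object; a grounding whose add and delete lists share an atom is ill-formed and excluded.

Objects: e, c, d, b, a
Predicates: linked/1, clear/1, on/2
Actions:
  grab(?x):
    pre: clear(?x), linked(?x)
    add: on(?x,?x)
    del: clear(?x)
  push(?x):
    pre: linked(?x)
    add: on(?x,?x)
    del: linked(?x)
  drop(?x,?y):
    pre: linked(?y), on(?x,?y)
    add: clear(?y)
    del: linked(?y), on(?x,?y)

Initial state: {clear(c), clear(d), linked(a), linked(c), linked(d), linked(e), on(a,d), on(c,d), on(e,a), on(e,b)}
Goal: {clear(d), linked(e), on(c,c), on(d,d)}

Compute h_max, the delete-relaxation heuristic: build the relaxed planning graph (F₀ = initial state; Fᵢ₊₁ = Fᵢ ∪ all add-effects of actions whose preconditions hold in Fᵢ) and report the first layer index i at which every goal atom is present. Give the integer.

F0 = init (10 atoms)
F1 = F0 ∪ {clear(a), on(a,a), on(c,c), on(d,d), on(e,e)}  (15 atoms)
goal ⊆ F1  ⇒  h_max = 1

1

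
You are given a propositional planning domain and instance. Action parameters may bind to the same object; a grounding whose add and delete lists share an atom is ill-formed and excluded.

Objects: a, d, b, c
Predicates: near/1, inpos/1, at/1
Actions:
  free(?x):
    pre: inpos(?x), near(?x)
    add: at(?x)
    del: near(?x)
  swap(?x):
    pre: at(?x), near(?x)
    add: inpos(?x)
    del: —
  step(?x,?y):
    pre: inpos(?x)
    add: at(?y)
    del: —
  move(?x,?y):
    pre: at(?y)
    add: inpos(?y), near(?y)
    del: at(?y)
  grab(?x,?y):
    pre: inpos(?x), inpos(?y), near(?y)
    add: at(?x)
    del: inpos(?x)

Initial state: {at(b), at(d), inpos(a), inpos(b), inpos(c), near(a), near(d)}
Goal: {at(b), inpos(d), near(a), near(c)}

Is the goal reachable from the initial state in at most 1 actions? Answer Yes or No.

No

1. swap(d)  →  {at(b), at(d), inpos(a), inpos(b), inpos(c), inpos(d), near(a), near(d)}
2. step(a,c)  →  {at(b), at(c), at(d), inpos(a), inpos(b), inpos(c), inpos(d), near(a), near(d)}
3. move(a,c)  →  {at(b), at(d), inpos(a), inpos(b), inpos(c), inpos(d), near(a), near(c), near(d)}
optimal plan length = 3; 3 > 1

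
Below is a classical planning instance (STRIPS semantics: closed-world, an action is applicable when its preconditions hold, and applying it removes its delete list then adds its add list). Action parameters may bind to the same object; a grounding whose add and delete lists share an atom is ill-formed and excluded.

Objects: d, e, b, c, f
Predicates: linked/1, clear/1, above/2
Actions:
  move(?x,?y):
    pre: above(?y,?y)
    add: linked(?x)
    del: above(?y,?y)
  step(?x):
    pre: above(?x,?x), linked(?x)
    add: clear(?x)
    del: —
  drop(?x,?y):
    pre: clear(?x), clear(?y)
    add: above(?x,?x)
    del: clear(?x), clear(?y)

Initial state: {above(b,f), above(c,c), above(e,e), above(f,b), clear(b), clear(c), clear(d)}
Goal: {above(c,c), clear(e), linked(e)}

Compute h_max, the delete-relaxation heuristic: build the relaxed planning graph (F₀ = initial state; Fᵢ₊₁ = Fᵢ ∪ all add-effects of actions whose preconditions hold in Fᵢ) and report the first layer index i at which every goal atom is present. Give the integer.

F0 = init (7 atoms)
F1 = F0 ∪ {above(b,b), above(d,d), linked(b), linked(c), linked(d), linked(e), linked(f)}  (14 atoms)
F2 = F1 ∪ {clear(e)}  (15 atoms)
goal ⊆ F2  ⇒  h_max = 2

2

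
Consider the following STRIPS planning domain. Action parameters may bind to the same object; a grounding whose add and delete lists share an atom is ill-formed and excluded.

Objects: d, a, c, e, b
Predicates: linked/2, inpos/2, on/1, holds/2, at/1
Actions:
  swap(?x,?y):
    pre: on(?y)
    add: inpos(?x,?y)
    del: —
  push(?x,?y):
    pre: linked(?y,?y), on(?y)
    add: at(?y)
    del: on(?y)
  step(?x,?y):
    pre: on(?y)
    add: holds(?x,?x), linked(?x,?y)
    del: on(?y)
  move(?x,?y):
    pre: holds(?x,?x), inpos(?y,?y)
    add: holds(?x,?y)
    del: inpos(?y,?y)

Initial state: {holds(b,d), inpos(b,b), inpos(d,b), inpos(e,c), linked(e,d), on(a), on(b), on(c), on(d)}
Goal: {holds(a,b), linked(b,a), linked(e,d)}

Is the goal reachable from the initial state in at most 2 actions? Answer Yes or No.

No

1. step(a,d)  →  {holds(a,a), holds(b,d), inpos(b,b), inpos(d,b), inpos(e,c), linked(a,d), linked(e,d), on(a), on(b), on(c)}
2. step(b,a)  →  {holds(a,a), holds(b,b), holds(b,d), inpos(b,b), inpos(d,b), inpos(e,c), linked(a,d), linked(b,a), linked(e,d), on(b), on(c)}
3. move(a,b)  →  {holds(a,a), holds(a,b), holds(b,b), holds(b,d), inpos(d,b), inpos(e,c), linked(a,d), linked(b,a), linked(e,d), on(b), on(c)}
optimal plan length = 3; 3 > 2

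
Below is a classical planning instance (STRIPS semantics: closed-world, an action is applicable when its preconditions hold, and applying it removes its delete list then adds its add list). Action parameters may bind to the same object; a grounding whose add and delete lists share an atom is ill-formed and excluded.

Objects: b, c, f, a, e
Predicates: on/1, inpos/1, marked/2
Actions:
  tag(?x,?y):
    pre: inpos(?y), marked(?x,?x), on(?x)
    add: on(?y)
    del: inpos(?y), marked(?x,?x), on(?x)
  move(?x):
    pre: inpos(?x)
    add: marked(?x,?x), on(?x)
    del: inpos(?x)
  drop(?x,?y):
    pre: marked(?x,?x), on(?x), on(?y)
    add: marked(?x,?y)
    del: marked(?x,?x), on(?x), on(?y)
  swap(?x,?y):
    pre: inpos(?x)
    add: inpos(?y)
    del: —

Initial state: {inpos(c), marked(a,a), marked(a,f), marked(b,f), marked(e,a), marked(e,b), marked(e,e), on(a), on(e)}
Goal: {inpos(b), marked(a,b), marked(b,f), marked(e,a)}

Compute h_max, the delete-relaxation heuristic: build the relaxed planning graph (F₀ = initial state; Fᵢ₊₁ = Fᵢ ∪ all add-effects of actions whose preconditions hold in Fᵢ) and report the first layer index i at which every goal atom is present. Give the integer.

F0 = init (9 atoms)
F1 = F0 ∪ {inpos(a), inpos(b), inpos(e), inpos(f), marked(a,e), marked(c,c), on(c)}  (16 atoms)
F2 = F1 ∪ {marked(a,c), marked(b,b), marked(c,a), marked(c,e), marked(e,c), marked(f,f), on(b), on(f)}  (24 atoms)
F3 = F2 ∪ {marked(a,b), marked(b,a), marked(b,c), marked(b,e), marked(c,b), marked(c,f), marked(e,f), marked(f,a), marked(f,b), marked(f,c), marked(f,e)}  (35 atoms)
goal ⊆ F3  ⇒  h_max = 3

3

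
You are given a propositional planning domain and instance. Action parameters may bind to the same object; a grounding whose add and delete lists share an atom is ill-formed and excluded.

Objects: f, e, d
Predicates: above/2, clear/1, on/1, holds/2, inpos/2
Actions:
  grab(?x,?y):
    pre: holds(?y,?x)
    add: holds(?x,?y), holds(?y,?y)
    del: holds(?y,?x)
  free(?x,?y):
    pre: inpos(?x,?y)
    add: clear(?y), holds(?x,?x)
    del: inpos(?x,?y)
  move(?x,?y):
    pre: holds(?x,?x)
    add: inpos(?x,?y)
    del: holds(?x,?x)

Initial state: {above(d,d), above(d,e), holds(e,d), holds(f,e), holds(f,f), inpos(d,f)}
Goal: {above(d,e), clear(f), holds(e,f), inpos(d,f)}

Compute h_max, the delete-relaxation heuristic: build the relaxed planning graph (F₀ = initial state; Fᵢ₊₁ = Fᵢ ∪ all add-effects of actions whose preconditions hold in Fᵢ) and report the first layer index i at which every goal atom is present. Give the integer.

F0 = init (6 atoms)
F1 = F0 ∪ {clear(f), holds(d,d), holds(d,e), holds(e,e), holds(e,f), inpos(f,d), inpos(f,e), inpos(f,f)}  (14 atoms)
goal ⊆ F1  ⇒  h_max = 1

1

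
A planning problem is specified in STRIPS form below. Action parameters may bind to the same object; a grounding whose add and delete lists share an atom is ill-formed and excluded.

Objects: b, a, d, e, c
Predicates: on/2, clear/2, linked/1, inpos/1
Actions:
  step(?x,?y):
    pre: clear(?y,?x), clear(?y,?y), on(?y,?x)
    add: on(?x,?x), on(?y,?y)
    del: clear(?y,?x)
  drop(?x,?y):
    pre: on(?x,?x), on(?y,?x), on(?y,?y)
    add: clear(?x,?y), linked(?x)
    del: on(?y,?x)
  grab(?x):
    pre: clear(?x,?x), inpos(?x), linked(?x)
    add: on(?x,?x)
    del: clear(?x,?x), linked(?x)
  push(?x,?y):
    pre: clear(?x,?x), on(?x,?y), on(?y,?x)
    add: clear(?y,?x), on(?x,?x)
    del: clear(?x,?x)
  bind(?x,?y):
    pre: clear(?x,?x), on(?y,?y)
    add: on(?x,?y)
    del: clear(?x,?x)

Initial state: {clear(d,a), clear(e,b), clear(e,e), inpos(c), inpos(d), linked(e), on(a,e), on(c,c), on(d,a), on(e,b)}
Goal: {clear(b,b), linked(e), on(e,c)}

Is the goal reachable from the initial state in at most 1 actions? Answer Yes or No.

No

1. step(b,e)  →  {clear(d,a), clear(e,e), inpos(c), inpos(d), linked(e), on(a,e), on(b,b), on(c,c), on(d,a), on(e,b), on(e,e)}
2. drop(b,b)  →  {clear(b,b), clear(d,a), clear(e,e), inpos(c), inpos(d), linked(b), linked(e), on(a,e), on(c,c), on(d,a), on(e,b), on(e,e)}
3. bind(e,c)  →  {clear(b,b), clear(d,a), inpos(c), inpos(d), linked(b), linked(e), on(a,e), on(c,c), on(d,a), on(e,b), on(e,c), on(e,e)}
optimal plan length = 3; 3 > 1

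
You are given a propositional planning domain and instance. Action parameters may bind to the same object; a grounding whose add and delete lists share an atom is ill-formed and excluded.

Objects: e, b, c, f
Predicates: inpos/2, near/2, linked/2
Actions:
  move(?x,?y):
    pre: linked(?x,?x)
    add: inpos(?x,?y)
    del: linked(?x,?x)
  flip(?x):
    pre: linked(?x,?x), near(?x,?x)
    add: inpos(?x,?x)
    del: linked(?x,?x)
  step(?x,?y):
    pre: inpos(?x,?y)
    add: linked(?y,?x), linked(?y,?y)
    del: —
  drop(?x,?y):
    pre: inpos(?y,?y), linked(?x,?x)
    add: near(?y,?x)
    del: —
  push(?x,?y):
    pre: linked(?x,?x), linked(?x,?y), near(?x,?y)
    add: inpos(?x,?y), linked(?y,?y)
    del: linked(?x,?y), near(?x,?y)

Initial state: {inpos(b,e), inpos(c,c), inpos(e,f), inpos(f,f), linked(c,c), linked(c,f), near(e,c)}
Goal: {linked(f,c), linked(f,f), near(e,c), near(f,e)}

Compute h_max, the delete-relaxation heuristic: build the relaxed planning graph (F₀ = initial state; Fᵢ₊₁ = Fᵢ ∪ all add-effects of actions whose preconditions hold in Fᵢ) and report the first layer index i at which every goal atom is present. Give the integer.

2

F0 = init (7 atoms)
F1 = F0 ∪ {inpos(c,b), inpos(c,e), inpos(c,f), linked(e,b), linked(e,e), linked(f,e), linked(f,f), near(c,c), near(f,c)}  (16 atoms)
F2 = F1 ∪ {inpos(e,b), inpos(e,c), inpos(e,e), inpos(f,b), inpos(f,c), inpos(f,e), linked(b,b), linked(b,c), linked(e,c), linked(f,c), near(c,e), near(c,f), near(f,e), near(f,f)}  (30 atoms)
goal ⊆ F2  ⇒  h_max = 2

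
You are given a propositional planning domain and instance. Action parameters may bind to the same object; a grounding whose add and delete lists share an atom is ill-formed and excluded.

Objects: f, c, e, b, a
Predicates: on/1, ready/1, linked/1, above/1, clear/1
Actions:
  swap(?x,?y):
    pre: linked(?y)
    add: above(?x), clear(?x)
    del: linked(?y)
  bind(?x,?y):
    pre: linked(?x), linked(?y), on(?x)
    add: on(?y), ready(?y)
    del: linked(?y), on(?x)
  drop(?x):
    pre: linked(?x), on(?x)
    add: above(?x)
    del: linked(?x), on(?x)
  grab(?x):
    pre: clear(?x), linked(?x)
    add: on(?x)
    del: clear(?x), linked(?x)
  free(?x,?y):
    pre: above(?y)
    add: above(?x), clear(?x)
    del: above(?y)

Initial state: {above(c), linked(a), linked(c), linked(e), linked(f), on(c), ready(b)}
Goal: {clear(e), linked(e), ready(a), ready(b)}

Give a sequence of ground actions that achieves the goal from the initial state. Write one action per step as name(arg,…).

swap(e,f); bind(c,a)

1. swap(e,f)  →  {above(c), above(e), clear(e), linked(a), linked(c), linked(e), on(c), ready(b)}
2. bind(c,a)  →  {above(c), above(e), clear(e), linked(c), linked(e), on(a), ready(a), ready(b)}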